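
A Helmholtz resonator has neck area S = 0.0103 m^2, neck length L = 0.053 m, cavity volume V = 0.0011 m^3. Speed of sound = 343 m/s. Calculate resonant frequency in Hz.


Given values:
  S = 0.0103 m^2, L = 0.053 m, V = 0.0011 m^3, c = 343 m/s
Formula: f = (c / (2*pi)) * sqrt(S / (V * L))
Compute V * L = 0.0011 * 0.053 = 5.83e-05
Compute S / (V * L) = 0.0103 / 5.83e-05 = 176.6724
Compute sqrt(176.6724) = 13.291817
Compute c / (2*pi) = 343 / 6.283185 = 54.590148
f = 54.590148 * 13.291817 = 725.6

725.6 Hz


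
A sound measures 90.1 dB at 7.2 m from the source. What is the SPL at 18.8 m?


Given values:
  SPL1 = 90.1 dB, r1 = 7.2 m, r2 = 18.8 m
Formula: SPL2 = SPL1 - 20 * log10(r2 / r1)
Compute ratio: r2 / r1 = 18.8 / 7.2 = 2.6111
Compute log10: log10(2.6111) = 0.416824
Compute drop: 20 * 0.416824 = 8.3365
SPL2 = 90.1 - 8.3365 = 81.76

81.76 dB


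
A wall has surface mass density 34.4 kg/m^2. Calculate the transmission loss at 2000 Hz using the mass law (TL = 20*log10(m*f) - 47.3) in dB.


Given values:
  m = 34.4 kg/m^2, f = 2000 Hz
Formula: TL = 20 * log10(m * f) - 47.3
Compute m * f = 34.4 * 2000 = 68800.0
Compute log10(68800.0) = 4.837588
Compute 20 * 4.837588 = 96.7518
TL = 96.7518 - 47.3 = 49.45

49.45 dB


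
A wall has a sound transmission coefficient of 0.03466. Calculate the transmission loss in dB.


Given values:
  tau = 0.03466
Formula: TL = 10 * log10(1 / tau)
Compute 1 / tau = 1 / 0.03466 = 28.8517
Compute log10(28.8517) = 1.460171
TL = 10 * 1.460171 = 14.6

14.6 dB


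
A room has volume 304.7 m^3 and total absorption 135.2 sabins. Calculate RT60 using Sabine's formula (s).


Given values:
  V = 304.7 m^3
  A = 135.2 sabins
Formula: RT60 = 0.161 * V / A
Numerator: 0.161 * 304.7 = 49.0567
RT60 = 49.0567 / 135.2 = 0.363

0.363 s


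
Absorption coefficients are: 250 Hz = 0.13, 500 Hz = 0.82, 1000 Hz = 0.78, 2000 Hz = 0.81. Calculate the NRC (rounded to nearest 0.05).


Given values:
  a_250 = 0.13, a_500 = 0.82
  a_1000 = 0.78, a_2000 = 0.81
Formula: NRC = (a250 + a500 + a1000 + a2000) / 4
Sum = 0.13 + 0.82 + 0.78 + 0.81 = 2.54
NRC = 2.54 / 4 = 0.635
Rounded to nearest 0.05: 0.65

0.65


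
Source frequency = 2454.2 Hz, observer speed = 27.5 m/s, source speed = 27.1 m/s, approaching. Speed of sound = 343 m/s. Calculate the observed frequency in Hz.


Given values:
  f_s = 2454.2 Hz, v_o = 27.5 m/s, v_s = 27.1 m/s
  Direction: approaching
Formula: f_o = f_s * (c + v_o) / (c - v_s)
Numerator: c + v_o = 343 + 27.5 = 370.5
Denominator: c - v_s = 343 - 27.1 = 315.9
f_o = 2454.2 * 370.5 / 315.9 = 2878.38

2878.38 Hz


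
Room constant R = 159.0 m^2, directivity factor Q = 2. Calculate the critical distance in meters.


Given values:
  R = 159.0 m^2, Q = 2
Formula: d_c = 0.141 * sqrt(Q * R)
Compute Q * R = 2 * 159.0 = 318.0
Compute sqrt(318.0) = 17.8326
d_c = 0.141 * 17.8326 = 2.514

2.514 m


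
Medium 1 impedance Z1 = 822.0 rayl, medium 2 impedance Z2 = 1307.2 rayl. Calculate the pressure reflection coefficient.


Given values:
  Z1 = 822.0 rayl, Z2 = 1307.2 rayl
Formula: R = (Z2 - Z1) / (Z2 + Z1)
Numerator: Z2 - Z1 = 1307.2 - 822.0 = 485.2
Denominator: Z2 + Z1 = 1307.2 + 822.0 = 2129.2
R = 485.2 / 2129.2 = 0.2279

0.2279


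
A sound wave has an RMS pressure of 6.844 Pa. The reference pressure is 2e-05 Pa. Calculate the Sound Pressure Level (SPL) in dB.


Given values:
  p = 6.844 Pa
  p_ref = 2e-05 Pa
Formula: SPL = 20 * log10(p / p_ref)
Compute ratio: p / p_ref = 6.844 / 2e-05 = 342200
Compute log10: log10(342200) = 5.53428
Multiply: SPL = 20 * 5.53428 = 110.69

110.69 dB


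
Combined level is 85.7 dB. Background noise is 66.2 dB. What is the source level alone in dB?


Given values:
  L_total = 85.7 dB, L_bg = 66.2 dB
Formula: L_source = 10 * log10(10^(L_total/10) - 10^(L_bg/10))
Convert to linear:
  10^(85.7/10) = 371535229.0972
  10^(66.2/10) = 4168693.8347
Difference: 371535229.0972 - 4168693.8347 = 367366535.2625
L_source = 10 * log10(367366535.2625) = 85.65

85.65 dB


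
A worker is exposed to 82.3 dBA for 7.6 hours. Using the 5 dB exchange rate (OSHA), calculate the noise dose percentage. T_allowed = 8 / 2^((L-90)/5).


Given values:
  L = 82.3 dBA, T = 7.6 hours
Formula: T_allowed = 8 / 2^((L - 90) / 5)
Compute exponent: (82.3 - 90) / 5 = -1.54
Compute 2^(-1.54) = 0.343885
T_allowed = 8 / 0.343885 = 23.263591 hours
Dose = (T / T_allowed) * 100
Dose = (7.6 / 23.263591) * 100 = 32.67

32.67 %


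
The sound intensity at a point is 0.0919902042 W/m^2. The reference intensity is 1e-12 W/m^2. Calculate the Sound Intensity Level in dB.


Given values:
  I = 0.0919902042 W/m^2
  I_ref = 1e-12 W/m^2
Formula: SIL = 10 * log10(I / I_ref)
Compute ratio: I / I_ref = 91990204200
Compute log10: log10(91990204200) = 10.963742
Multiply: SIL = 10 * 10.963742 = 109.64

109.64 dB


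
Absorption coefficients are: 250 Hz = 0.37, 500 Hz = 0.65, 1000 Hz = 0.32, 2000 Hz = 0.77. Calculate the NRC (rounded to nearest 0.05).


Given values:
  a_250 = 0.37, a_500 = 0.65
  a_1000 = 0.32, a_2000 = 0.77
Formula: NRC = (a250 + a500 + a1000 + a2000) / 4
Sum = 0.37 + 0.65 + 0.32 + 0.77 = 2.11
NRC = 2.11 / 4 = 0.5275
Rounded to nearest 0.05: 0.55

0.55


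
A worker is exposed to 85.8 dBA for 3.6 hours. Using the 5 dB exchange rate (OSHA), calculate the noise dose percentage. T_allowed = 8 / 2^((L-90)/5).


Given values:
  L = 85.8 dBA, T = 3.6 hours
Formula: T_allowed = 8 / 2^((L - 90) / 5)
Compute exponent: (85.8 - 90) / 5 = -0.84
Compute 2^(-0.84) = 0.558644
T_allowed = 8 / 0.558644 = 14.32039 hours
Dose = (T / T_allowed) * 100
Dose = (3.6 / 14.32039) * 100 = 25.14

25.14 %


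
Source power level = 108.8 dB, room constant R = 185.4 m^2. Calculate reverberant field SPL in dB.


Given values:
  Lw = 108.8 dB, R = 185.4 m^2
Formula: SPL = Lw + 10 * log10(4 / R)
Compute 4 / R = 4 / 185.4 = 0.021575
Compute 10 * log10(0.021575) = -16.6605
SPL = 108.8 + (-16.6605) = 92.14

92.14 dB


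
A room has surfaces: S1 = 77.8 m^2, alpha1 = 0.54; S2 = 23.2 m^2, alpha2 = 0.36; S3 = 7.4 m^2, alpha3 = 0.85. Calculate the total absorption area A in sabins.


Given surfaces:
  Surface 1: 77.8 * 0.54 = 42.012
  Surface 2: 23.2 * 0.36 = 8.352
  Surface 3: 7.4 * 0.85 = 6.29
Formula: A = sum(Si * alpha_i)
A = 42.012 + 8.352 + 6.29
A = 56.65

56.65 sabins


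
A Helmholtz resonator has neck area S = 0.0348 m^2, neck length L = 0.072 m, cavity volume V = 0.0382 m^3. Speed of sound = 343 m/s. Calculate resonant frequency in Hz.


Given values:
  S = 0.0348 m^2, L = 0.072 m, V = 0.0382 m^3, c = 343 m/s
Formula: f = (c / (2*pi)) * sqrt(S / (V * L))
Compute V * L = 0.0382 * 0.072 = 0.0027504
Compute S / (V * L) = 0.0348 / 0.0027504 = 12.6527
Compute sqrt(12.6527) = 3.557063
Compute c / (2*pi) = 343 / 6.283185 = 54.590148
f = 54.590148 * 3.557063 = 194.18

194.18 Hz


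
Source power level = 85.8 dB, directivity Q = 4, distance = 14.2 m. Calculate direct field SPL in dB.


Given values:
  Lw = 85.8 dB, Q = 4, r = 14.2 m
Formula: SPL = Lw + 10 * log10(Q / (4 * pi * r^2))
Compute 4 * pi * r^2 = 4 * pi * 14.2^2 = 2533.883
Compute Q / denom = 4 / 2533.883 = 0.0015786
Compute 10 * log10(0.0015786) = -28.0173
SPL = 85.8 + (-28.0173) = 57.78

57.78 dB


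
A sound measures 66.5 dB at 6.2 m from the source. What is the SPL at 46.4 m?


Given values:
  SPL1 = 66.5 dB, r1 = 6.2 m, r2 = 46.4 m
Formula: SPL2 = SPL1 - 20 * log10(r2 / r1)
Compute ratio: r2 / r1 = 46.4 / 6.2 = 7.4839
Compute log10: log10(7.4839) = 0.874128
Compute drop: 20 * 0.874128 = 17.4826
SPL2 = 66.5 - 17.4826 = 49.02

49.02 dB


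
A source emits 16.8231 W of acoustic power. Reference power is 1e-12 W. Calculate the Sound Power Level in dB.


Given values:
  W = 16.8231 W
  W_ref = 1e-12 W
Formula: SWL = 10 * log10(W / W_ref)
Compute ratio: W / W_ref = 16823100000000
Compute log10: log10(16823100000000) = 13.225906
Multiply: SWL = 10 * 13.225906 = 132.26

132.26 dB


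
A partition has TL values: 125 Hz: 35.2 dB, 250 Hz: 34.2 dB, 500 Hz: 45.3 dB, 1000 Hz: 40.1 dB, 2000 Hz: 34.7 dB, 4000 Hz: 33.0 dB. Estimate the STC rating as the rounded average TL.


Given TL values at each frequency:
  125 Hz: 35.2 dB
  250 Hz: 34.2 dB
  500 Hz: 45.3 dB
  1000 Hz: 40.1 dB
  2000 Hz: 34.7 dB
  4000 Hz: 33.0 dB
Formula: STC ~ round(average of TL values)
Sum = 35.2 + 34.2 + 45.3 + 40.1 + 34.7 + 33.0 = 222.5
Average = 222.5 / 6 = 37.08
Rounded: 37

37


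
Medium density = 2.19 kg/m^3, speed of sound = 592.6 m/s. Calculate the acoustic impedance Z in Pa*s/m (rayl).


Given values:
  rho = 2.19 kg/m^3
  c = 592.6 m/s
Formula: Z = rho * c
Z = 2.19 * 592.6
Z = 1297.79

1297.79 rayl


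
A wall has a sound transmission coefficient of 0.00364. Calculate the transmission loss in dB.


Given values:
  tau = 0.00364
Formula: TL = 10 * log10(1 / tau)
Compute 1 / tau = 1 / 0.00364 = 274.7253
Compute log10(274.7253) = 2.438899
TL = 10 * 2.438899 = 24.39

24.39 dB


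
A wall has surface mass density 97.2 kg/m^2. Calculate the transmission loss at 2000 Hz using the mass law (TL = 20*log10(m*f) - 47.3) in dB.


Given values:
  m = 97.2 kg/m^2, f = 2000 Hz
Formula: TL = 20 * log10(m * f) - 47.3
Compute m * f = 97.2 * 2000 = 194400.0
Compute log10(194400.0) = 5.288696
Compute 20 * 5.288696 = 105.7739
TL = 105.7739 - 47.3 = 58.47

58.47 dB


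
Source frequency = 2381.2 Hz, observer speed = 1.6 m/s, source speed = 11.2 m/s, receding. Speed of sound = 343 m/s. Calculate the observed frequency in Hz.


Given values:
  f_s = 2381.2 Hz, v_o = 1.6 m/s, v_s = 11.2 m/s
  Direction: receding
Formula: f_o = f_s * (c - v_o) / (c + v_s)
Numerator: c - v_o = 343 - 1.6 = 341.4
Denominator: c + v_s = 343 + 11.2 = 354.2
f_o = 2381.2 * 341.4 / 354.2 = 2295.15

2295.15 Hz


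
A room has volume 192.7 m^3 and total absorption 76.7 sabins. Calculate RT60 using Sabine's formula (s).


Given values:
  V = 192.7 m^3
  A = 76.7 sabins
Formula: RT60 = 0.161 * V / A
Numerator: 0.161 * 192.7 = 31.0247
RT60 = 31.0247 / 76.7 = 0.404

0.404 s


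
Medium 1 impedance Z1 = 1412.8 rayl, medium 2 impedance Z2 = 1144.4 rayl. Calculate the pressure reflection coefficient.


Given values:
  Z1 = 1412.8 rayl, Z2 = 1144.4 rayl
Formula: R = (Z2 - Z1) / (Z2 + Z1)
Numerator: Z2 - Z1 = 1144.4 - 1412.8 = -268.4
Denominator: Z2 + Z1 = 1144.4 + 1412.8 = 2557.2
R = -268.4 / 2557.2 = -0.105

-0.105


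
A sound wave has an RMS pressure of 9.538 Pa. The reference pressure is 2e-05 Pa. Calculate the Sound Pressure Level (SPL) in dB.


Given values:
  p = 9.538 Pa
  p_ref = 2e-05 Pa
Formula: SPL = 20 * log10(p / p_ref)
Compute ratio: p / p_ref = 9.538 / 2e-05 = 476900
Compute log10: log10(476900) = 5.678427
Multiply: SPL = 20 * 5.678427 = 113.57

113.57 dB


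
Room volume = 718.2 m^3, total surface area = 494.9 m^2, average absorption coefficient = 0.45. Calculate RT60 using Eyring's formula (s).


Given values:
  V = 718.2 m^3, S = 494.9 m^2, alpha = 0.45
Formula: RT60 = 0.161 * V / (-S * ln(1 - alpha))
Compute ln(1 - 0.45) = ln(0.55) = -0.597837
Denominator: -494.9 * -0.597837 = 295.8695
Numerator: 0.161 * 718.2 = 115.6302
RT60 = 115.6302 / 295.8695 = 0.391

0.391 s


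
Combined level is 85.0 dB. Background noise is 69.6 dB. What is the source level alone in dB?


Given values:
  L_total = 85.0 dB, L_bg = 69.6 dB
Formula: L_source = 10 * log10(10^(L_total/10) - 10^(L_bg/10))
Convert to linear:
  10^(85.0/10) = 316227766.0168
  10^(69.6/10) = 9120108.3936
Difference: 316227766.0168 - 9120108.3936 = 307107657.6232
L_source = 10 * log10(307107657.6232) = 84.87

84.87 dB


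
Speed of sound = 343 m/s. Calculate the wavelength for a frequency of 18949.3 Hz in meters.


Given values:
  c = 343 m/s, f = 18949.3 Hz
Formula: lambda = c / f
lambda = 343 / 18949.3
lambda = 0.0181

0.0181 m


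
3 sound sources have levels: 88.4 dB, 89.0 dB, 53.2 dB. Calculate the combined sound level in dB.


Formula: L_total = 10 * log10( sum(10^(Li/10)) )
  Source 1: 10^(88.4/10) = 691830970.9189
  Source 2: 10^(89.0/10) = 794328234.7243
  Source 3: 10^(53.2/10) = 208929.6131
Sum of linear values = 1486368135.2563
L_total = 10 * log10(1486368135.2563) = 91.72

91.72 dB


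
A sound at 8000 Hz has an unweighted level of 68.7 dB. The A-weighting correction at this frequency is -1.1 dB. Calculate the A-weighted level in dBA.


Given values:
  SPL = 68.7 dB
  A-weighting at 8000 Hz = -1.1 dB
Formula: L_A = SPL + A_weight
L_A = 68.7 + (-1.1)
L_A = 67.6

67.6 dBA


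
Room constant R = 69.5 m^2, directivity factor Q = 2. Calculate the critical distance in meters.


Given values:
  R = 69.5 m^2, Q = 2
Formula: d_c = 0.141 * sqrt(Q * R)
Compute Q * R = 2 * 69.5 = 139.0
Compute sqrt(139.0) = 11.7898
d_c = 0.141 * 11.7898 = 1.662

1.662 m


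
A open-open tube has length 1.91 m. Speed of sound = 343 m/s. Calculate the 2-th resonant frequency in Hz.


Given values:
  Tube type: open-open, L = 1.91 m, c = 343 m/s, n = 2
Formula: f_n = n * c / (2 * L)
Compute 2 * L = 2 * 1.91 = 3.82
f = 2 * 343 / 3.82
f = 179.58

179.58 Hz


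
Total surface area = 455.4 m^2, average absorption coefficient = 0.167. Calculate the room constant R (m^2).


Given values:
  S = 455.4 m^2, alpha = 0.167
Formula: R = S * alpha / (1 - alpha)
Numerator: 455.4 * 0.167 = 76.0518
Denominator: 1 - 0.167 = 0.833
R = 76.0518 / 0.833 = 91.3

91.3 m^2


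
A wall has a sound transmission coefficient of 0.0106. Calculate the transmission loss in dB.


Given values:
  tau = 0.0106
Formula: TL = 10 * log10(1 / tau)
Compute 1 / tau = 1 / 0.0106 = 94.3396
Compute log10(94.3396) = 1.974694
TL = 10 * 1.974694 = 19.75

19.75 dB


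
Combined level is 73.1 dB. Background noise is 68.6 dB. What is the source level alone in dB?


Given values:
  L_total = 73.1 dB, L_bg = 68.6 dB
Formula: L_source = 10 * log10(10^(L_total/10) - 10^(L_bg/10))
Convert to linear:
  10^(73.1/10) = 20417379.4467
  10^(68.6/10) = 7244359.6007
Difference: 20417379.4467 - 7244359.6007 = 13173019.846
L_source = 10 * log10(13173019.846) = 71.2

71.2 dB


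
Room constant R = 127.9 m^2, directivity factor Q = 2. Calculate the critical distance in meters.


Given values:
  R = 127.9 m^2, Q = 2
Formula: d_c = 0.141 * sqrt(Q * R)
Compute Q * R = 2 * 127.9 = 255.8
Compute sqrt(255.8) = 15.9937
d_c = 0.141 * 15.9937 = 2.255

2.255 m


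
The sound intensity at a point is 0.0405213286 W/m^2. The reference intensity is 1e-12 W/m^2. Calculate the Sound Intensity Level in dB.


Given values:
  I = 0.0405213286 W/m^2
  I_ref = 1e-12 W/m^2
Formula: SIL = 10 * log10(I / I_ref)
Compute ratio: I / I_ref = 40521328600
Compute log10: log10(40521328600) = 10.607684
Multiply: SIL = 10 * 10.607684 = 106.08

106.08 dB


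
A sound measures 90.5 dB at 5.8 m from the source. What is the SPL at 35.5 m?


Given values:
  SPL1 = 90.5 dB, r1 = 5.8 m, r2 = 35.5 m
Formula: SPL2 = SPL1 - 20 * log10(r2 / r1)
Compute ratio: r2 / r1 = 35.5 / 5.8 = 6.1207
Compute log10: log10(6.1207) = 0.786801
Compute drop: 20 * 0.786801 = 15.736
SPL2 = 90.5 - 15.736 = 74.76

74.76 dB


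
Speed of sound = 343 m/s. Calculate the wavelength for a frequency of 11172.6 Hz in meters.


Given values:
  c = 343 m/s, f = 11172.6 Hz
Formula: lambda = c / f
lambda = 343 / 11172.6
lambda = 0.0307

0.0307 m


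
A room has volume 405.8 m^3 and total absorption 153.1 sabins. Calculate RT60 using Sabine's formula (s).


Given values:
  V = 405.8 m^3
  A = 153.1 sabins
Formula: RT60 = 0.161 * V / A
Numerator: 0.161 * 405.8 = 65.3338
RT60 = 65.3338 / 153.1 = 0.427

0.427 s


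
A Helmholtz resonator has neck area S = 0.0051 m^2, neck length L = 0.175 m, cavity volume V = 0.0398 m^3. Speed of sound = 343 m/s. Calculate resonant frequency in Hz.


Given values:
  S = 0.0051 m^2, L = 0.175 m, V = 0.0398 m^3, c = 343 m/s
Formula: f = (c / (2*pi)) * sqrt(S / (V * L))
Compute V * L = 0.0398 * 0.175 = 0.006965
Compute S / (V * L) = 0.0051 / 0.006965 = 0.7322
Compute sqrt(0.7322) = 0.855687
Compute c / (2*pi) = 343 / 6.283185 = 54.590148
f = 54.590148 * 0.855687 = 46.71

46.71 Hz


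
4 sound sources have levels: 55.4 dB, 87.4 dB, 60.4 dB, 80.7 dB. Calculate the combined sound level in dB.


Formula: L_total = 10 * log10( sum(10^(Li/10)) )
  Source 1: 10^(55.4/10) = 346736.8505
  Source 2: 10^(87.4/10) = 549540873.8576
  Source 3: 10^(60.4/10) = 1096478.1961
  Source 4: 10^(80.7/10) = 117489755.494
Sum of linear values = 668473844.3982
L_total = 10 * log10(668473844.3982) = 88.25

88.25 dB


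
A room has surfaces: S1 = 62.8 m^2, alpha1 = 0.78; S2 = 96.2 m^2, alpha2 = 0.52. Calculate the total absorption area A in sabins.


Given surfaces:
  Surface 1: 62.8 * 0.78 = 48.984
  Surface 2: 96.2 * 0.52 = 50.024
Formula: A = sum(Si * alpha_i)
A = 48.984 + 50.024
A = 99.01

99.01 sabins


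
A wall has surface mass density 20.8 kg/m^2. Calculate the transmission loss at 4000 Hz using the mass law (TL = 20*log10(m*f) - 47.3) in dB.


Given values:
  m = 20.8 kg/m^2, f = 4000 Hz
Formula: TL = 20 * log10(m * f) - 47.3
Compute m * f = 20.8 * 4000 = 83200.0
Compute log10(83200.0) = 4.920123
Compute 20 * 4.920123 = 98.4025
TL = 98.4025 - 47.3 = 51.1

51.1 dB


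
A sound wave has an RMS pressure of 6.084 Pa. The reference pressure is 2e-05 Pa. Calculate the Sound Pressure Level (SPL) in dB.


Given values:
  p = 6.084 Pa
  p_ref = 2e-05 Pa
Formula: SPL = 20 * log10(p / p_ref)
Compute ratio: p / p_ref = 6.084 / 2e-05 = 304200
Compute log10: log10(304200) = 5.483159
Multiply: SPL = 20 * 5.483159 = 109.66

109.66 dB


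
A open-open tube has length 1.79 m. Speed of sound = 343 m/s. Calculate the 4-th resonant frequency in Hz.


Given values:
  Tube type: open-open, L = 1.79 m, c = 343 m/s, n = 4
Formula: f_n = n * c / (2 * L)
Compute 2 * L = 2 * 1.79 = 3.58
f = 4 * 343 / 3.58
f = 383.24

383.24 Hz


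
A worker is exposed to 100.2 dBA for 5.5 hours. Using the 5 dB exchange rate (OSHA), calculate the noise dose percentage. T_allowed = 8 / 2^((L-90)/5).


Given values:
  L = 100.2 dBA, T = 5.5 hours
Formula: T_allowed = 8 / 2^((L - 90) / 5)
Compute exponent: (100.2 - 90) / 5 = 2.04
Compute 2^(2.04) = 4.112455
T_allowed = 8 / 4.112455 = 1.94531 hours
Dose = (T / T_allowed) * 100
Dose = (5.5 / 1.94531) * 100 = 282.73

282.73 %


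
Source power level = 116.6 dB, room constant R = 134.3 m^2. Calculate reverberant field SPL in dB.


Given values:
  Lw = 116.6 dB, R = 134.3 m^2
Formula: SPL = Lw + 10 * log10(4 / R)
Compute 4 / R = 4 / 134.3 = 0.029784
Compute 10 * log10(0.029784) = -15.2602
SPL = 116.6 + (-15.2602) = 101.34

101.34 dB


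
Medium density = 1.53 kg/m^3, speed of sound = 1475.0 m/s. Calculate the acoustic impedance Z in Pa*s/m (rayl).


Given values:
  rho = 1.53 kg/m^3
  c = 1475.0 m/s
Formula: Z = rho * c
Z = 1.53 * 1475.0
Z = 2256.75

2256.75 rayl


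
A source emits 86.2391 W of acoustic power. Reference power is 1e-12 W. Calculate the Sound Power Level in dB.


Given values:
  W = 86.2391 W
  W_ref = 1e-12 W
Formula: SWL = 10 * log10(W / W_ref)
Compute ratio: W / W_ref = 86239100000000
Compute log10: log10(86239100000000) = 13.935704
Multiply: SWL = 10 * 13.935704 = 139.36

139.36 dB


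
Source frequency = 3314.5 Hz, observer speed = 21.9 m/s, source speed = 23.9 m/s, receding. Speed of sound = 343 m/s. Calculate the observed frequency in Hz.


Given values:
  f_s = 3314.5 Hz, v_o = 21.9 m/s, v_s = 23.9 m/s
  Direction: receding
Formula: f_o = f_s * (c - v_o) / (c + v_s)
Numerator: c - v_o = 343 - 21.9 = 321.1
Denominator: c + v_s = 343 + 23.9 = 366.9
f_o = 3314.5 * 321.1 / 366.9 = 2900.75

2900.75 Hz


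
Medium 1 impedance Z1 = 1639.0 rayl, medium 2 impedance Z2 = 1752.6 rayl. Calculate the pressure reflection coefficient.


Given values:
  Z1 = 1639.0 rayl, Z2 = 1752.6 rayl
Formula: R = (Z2 - Z1) / (Z2 + Z1)
Numerator: Z2 - Z1 = 1752.6 - 1639.0 = 113.6
Denominator: Z2 + Z1 = 1752.6 + 1639.0 = 3391.6
R = 113.6 / 3391.6 = 0.0335

0.0335


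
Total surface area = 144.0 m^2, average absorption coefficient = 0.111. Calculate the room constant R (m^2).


Given values:
  S = 144.0 m^2, alpha = 0.111
Formula: R = S * alpha / (1 - alpha)
Numerator: 144.0 * 0.111 = 15.984
Denominator: 1 - 0.111 = 0.889
R = 15.984 / 0.889 = 17.98

17.98 m^2


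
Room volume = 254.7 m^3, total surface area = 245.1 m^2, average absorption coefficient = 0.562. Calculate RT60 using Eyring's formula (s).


Given values:
  V = 254.7 m^3, S = 245.1 m^2, alpha = 0.562
Formula: RT60 = 0.161 * V / (-S * ln(1 - alpha))
Compute ln(1 - 0.562) = ln(0.438) = -0.825536
Denominator: -245.1 * -0.825536 = 202.3389
Numerator: 0.161 * 254.7 = 41.0067
RT60 = 41.0067 / 202.3389 = 0.203

0.203 s


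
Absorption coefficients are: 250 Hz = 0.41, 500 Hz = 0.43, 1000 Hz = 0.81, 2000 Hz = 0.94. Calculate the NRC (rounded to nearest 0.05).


Given values:
  a_250 = 0.41, a_500 = 0.43
  a_1000 = 0.81, a_2000 = 0.94
Formula: NRC = (a250 + a500 + a1000 + a2000) / 4
Sum = 0.41 + 0.43 + 0.81 + 0.94 = 2.59
NRC = 2.59 / 4 = 0.6475
Rounded to nearest 0.05: 0.65

0.65


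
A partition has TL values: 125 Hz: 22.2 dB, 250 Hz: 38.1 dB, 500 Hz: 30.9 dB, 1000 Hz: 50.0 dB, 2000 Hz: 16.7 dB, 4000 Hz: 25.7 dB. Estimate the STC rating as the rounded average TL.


Given TL values at each frequency:
  125 Hz: 22.2 dB
  250 Hz: 38.1 dB
  500 Hz: 30.9 dB
  1000 Hz: 50.0 dB
  2000 Hz: 16.7 dB
  4000 Hz: 25.7 dB
Formula: STC ~ round(average of TL values)
Sum = 22.2 + 38.1 + 30.9 + 50.0 + 16.7 + 25.7 = 183.6
Average = 183.6 / 6 = 30.6
Rounded: 31

31


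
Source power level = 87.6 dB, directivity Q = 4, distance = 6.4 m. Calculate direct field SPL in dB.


Given values:
  Lw = 87.6 dB, Q = 4, r = 6.4 m
Formula: SPL = Lw + 10 * log10(Q / (4 * pi * r^2))
Compute 4 * pi * r^2 = 4 * pi * 6.4^2 = 514.7185
Compute Q / denom = 4 / 514.7185 = 0.00777124
Compute 10 * log10(0.00777124) = -21.0951
SPL = 87.6 + (-21.0951) = 66.5

66.5 dB


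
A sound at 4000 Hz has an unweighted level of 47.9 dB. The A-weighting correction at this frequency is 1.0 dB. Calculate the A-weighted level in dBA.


Given values:
  SPL = 47.9 dB
  A-weighting at 4000 Hz = 1.0 dB
Formula: L_A = SPL + A_weight
L_A = 47.9 + (1.0)
L_A = 48.9

48.9 dBA


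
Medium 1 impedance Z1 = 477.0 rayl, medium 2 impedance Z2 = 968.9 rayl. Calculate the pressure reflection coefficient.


Given values:
  Z1 = 477.0 rayl, Z2 = 968.9 rayl
Formula: R = (Z2 - Z1) / (Z2 + Z1)
Numerator: Z2 - Z1 = 968.9 - 477.0 = 491.9
Denominator: Z2 + Z1 = 968.9 + 477.0 = 1445.9
R = 491.9 / 1445.9 = 0.3402

0.3402


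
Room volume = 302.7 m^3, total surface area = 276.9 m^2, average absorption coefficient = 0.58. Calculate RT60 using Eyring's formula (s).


Given values:
  V = 302.7 m^3, S = 276.9 m^2, alpha = 0.58
Formula: RT60 = 0.161 * V / (-S * ln(1 - alpha))
Compute ln(1 - 0.58) = ln(0.42) = -0.867501
Denominator: -276.9 * -0.867501 = 240.211
Numerator: 0.161 * 302.7 = 48.7347
RT60 = 48.7347 / 240.211 = 0.203

0.203 s


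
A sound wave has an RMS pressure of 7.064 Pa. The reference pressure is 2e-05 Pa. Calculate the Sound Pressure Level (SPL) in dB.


Given values:
  p = 7.064 Pa
  p_ref = 2e-05 Pa
Formula: SPL = 20 * log10(p / p_ref)
Compute ratio: p / p_ref = 7.064 / 2e-05 = 353200
Compute log10: log10(353200) = 5.548021
Multiply: SPL = 20 * 5.548021 = 110.96

110.96 dB


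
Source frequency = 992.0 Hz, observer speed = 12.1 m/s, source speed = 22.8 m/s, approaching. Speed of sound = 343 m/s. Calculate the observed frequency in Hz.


Given values:
  f_s = 992.0 Hz, v_o = 12.1 m/s, v_s = 22.8 m/s
  Direction: approaching
Formula: f_o = f_s * (c + v_o) / (c - v_s)
Numerator: c + v_o = 343 + 12.1 = 355.1
Denominator: c - v_s = 343 - 22.8 = 320.2
f_o = 992.0 * 355.1 / 320.2 = 1100.12

1100.12 Hz


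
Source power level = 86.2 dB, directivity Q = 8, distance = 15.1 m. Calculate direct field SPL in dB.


Given values:
  Lw = 86.2 dB, Q = 8, r = 15.1 m
Formula: SPL = Lw + 10 * log10(Q / (4 * pi * r^2))
Compute 4 * pi * r^2 = 4 * pi * 15.1^2 = 2865.2582
Compute Q / denom = 8 / 2865.2582 = 0.00279207
Compute 10 * log10(0.00279207) = -25.5407
SPL = 86.2 + (-25.5407) = 60.66

60.66 dB


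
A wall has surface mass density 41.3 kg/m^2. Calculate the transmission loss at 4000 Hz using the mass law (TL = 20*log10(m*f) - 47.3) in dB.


Given values:
  m = 41.3 kg/m^2, f = 4000 Hz
Formula: TL = 20 * log10(m * f) - 47.3
Compute m * f = 41.3 * 4000 = 165200.0
Compute log10(165200.0) = 5.21801
Compute 20 * 5.21801 = 104.3602
TL = 104.3602 - 47.3 = 57.06

57.06 dB


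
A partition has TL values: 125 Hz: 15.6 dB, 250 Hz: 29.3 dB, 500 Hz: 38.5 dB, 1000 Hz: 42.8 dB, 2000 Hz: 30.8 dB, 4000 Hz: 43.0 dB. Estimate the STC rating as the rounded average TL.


Given TL values at each frequency:
  125 Hz: 15.6 dB
  250 Hz: 29.3 dB
  500 Hz: 38.5 dB
  1000 Hz: 42.8 dB
  2000 Hz: 30.8 dB
  4000 Hz: 43.0 dB
Formula: STC ~ round(average of TL values)
Sum = 15.6 + 29.3 + 38.5 + 42.8 + 30.8 + 43.0 = 200.0
Average = 200.0 / 6 = 33.33
Rounded: 33

33


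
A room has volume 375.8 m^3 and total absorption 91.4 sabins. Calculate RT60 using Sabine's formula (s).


Given values:
  V = 375.8 m^3
  A = 91.4 sabins
Formula: RT60 = 0.161 * V / A
Numerator: 0.161 * 375.8 = 60.5038
RT60 = 60.5038 / 91.4 = 0.662

0.662 s


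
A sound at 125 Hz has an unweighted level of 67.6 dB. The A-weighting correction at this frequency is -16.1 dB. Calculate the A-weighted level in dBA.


Given values:
  SPL = 67.6 dB
  A-weighting at 125 Hz = -16.1 dB
Formula: L_A = SPL + A_weight
L_A = 67.6 + (-16.1)
L_A = 51.5

51.5 dBA


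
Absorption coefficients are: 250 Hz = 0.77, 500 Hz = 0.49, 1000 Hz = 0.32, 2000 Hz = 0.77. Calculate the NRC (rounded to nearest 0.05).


Given values:
  a_250 = 0.77, a_500 = 0.49
  a_1000 = 0.32, a_2000 = 0.77
Formula: NRC = (a250 + a500 + a1000 + a2000) / 4
Sum = 0.77 + 0.49 + 0.32 + 0.77 = 2.35
NRC = 2.35 / 4 = 0.5875
Rounded to nearest 0.05: 0.6

0.6


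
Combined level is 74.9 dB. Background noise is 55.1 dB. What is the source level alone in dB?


Given values:
  L_total = 74.9 dB, L_bg = 55.1 dB
Formula: L_source = 10 * log10(10^(L_total/10) - 10^(L_bg/10))
Convert to linear:
  10^(74.9/10) = 30902954.3251
  10^(55.1/10) = 323593.6569
Difference: 30902954.3251 - 323593.6569 = 30579360.6682
L_source = 10 * log10(30579360.6682) = 74.85

74.85 dB


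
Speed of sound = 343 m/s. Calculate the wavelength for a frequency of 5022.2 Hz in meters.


Given values:
  c = 343 m/s, f = 5022.2 Hz
Formula: lambda = c / f
lambda = 343 / 5022.2
lambda = 0.0683

0.0683 m


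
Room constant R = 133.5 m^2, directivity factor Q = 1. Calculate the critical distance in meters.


Given values:
  R = 133.5 m^2, Q = 1
Formula: d_c = 0.141 * sqrt(Q * R)
Compute Q * R = 1 * 133.5 = 133.5
Compute sqrt(133.5) = 11.5542
d_c = 0.141 * 11.5542 = 1.629

1.629 m


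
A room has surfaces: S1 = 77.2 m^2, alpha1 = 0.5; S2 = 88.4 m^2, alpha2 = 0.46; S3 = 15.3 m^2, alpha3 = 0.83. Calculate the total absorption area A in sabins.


Given surfaces:
  Surface 1: 77.2 * 0.5 = 38.6
  Surface 2: 88.4 * 0.46 = 40.664
  Surface 3: 15.3 * 0.83 = 12.699
Formula: A = sum(Si * alpha_i)
A = 38.6 + 40.664 + 12.699
A = 91.96

91.96 sabins


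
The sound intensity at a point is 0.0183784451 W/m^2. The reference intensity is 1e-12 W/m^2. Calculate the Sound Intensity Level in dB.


Given values:
  I = 0.0183784451 W/m^2
  I_ref = 1e-12 W/m^2
Formula: SIL = 10 * log10(I / I_ref)
Compute ratio: I / I_ref = 18378445100
Compute log10: log10(18378445100) = 10.264309
Multiply: SIL = 10 * 10.264309 = 102.64

102.64 dB


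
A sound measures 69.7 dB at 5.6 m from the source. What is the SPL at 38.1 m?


Given values:
  SPL1 = 69.7 dB, r1 = 5.6 m, r2 = 38.1 m
Formula: SPL2 = SPL1 - 20 * log10(r2 / r1)
Compute ratio: r2 / r1 = 38.1 / 5.6 = 6.8036
Compute log10: log10(6.8036) = 0.832739
Compute drop: 20 * 0.832739 = 16.6548
SPL2 = 69.7 - 16.6548 = 53.05

53.05 dB


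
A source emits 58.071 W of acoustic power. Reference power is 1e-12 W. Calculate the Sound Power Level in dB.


Given values:
  W = 58.071 W
  W_ref = 1e-12 W
Formula: SWL = 10 * log10(W / W_ref)
Compute ratio: W / W_ref = 58071000000000
Compute log10: log10(58071000000000) = 13.763959
Multiply: SWL = 10 * 13.763959 = 137.64

137.64 dB


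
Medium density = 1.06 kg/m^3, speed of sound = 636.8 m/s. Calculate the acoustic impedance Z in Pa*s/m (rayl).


Given values:
  rho = 1.06 kg/m^3
  c = 636.8 m/s
Formula: Z = rho * c
Z = 1.06 * 636.8
Z = 675.01

675.01 rayl


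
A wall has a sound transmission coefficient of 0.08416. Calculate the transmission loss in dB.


Given values:
  tau = 0.08416
Formula: TL = 10 * log10(1 / tau)
Compute 1 / tau = 1 / 0.08416 = 11.8821
Compute log10(11.8821) = 1.074893
TL = 10 * 1.074893 = 10.75

10.75 dB


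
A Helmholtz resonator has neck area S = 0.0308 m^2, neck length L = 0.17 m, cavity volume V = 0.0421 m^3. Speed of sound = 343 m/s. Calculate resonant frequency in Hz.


Given values:
  S = 0.0308 m^2, L = 0.17 m, V = 0.0421 m^3, c = 343 m/s
Formula: f = (c / (2*pi)) * sqrt(S / (V * L))
Compute V * L = 0.0421 * 0.17 = 0.007157
Compute S / (V * L) = 0.0308 / 0.007157 = 4.3035
Compute sqrt(4.3035) = 2.074488
Compute c / (2*pi) = 343 / 6.283185 = 54.590148
f = 54.590148 * 2.074488 = 113.25

113.25 Hz


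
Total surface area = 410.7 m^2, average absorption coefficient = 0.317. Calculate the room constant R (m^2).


Given values:
  S = 410.7 m^2, alpha = 0.317
Formula: R = S * alpha / (1 - alpha)
Numerator: 410.7 * 0.317 = 130.1919
Denominator: 1 - 0.317 = 0.683
R = 130.1919 / 0.683 = 190.62

190.62 m^2


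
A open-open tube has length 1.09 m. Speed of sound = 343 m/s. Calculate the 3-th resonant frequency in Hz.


Given values:
  Tube type: open-open, L = 1.09 m, c = 343 m/s, n = 3
Formula: f_n = n * c / (2 * L)
Compute 2 * L = 2 * 1.09 = 2.18
f = 3 * 343 / 2.18
f = 472.02

472.02 Hz


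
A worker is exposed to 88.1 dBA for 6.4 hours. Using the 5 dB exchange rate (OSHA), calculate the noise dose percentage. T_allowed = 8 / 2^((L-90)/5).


Given values:
  L = 88.1 dBA, T = 6.4 hours
Formula: T_allowed = 8 / 2^((L - 90) / 5)
Compute exponent: (88.1 - 90) / 5 = -0.38
Compute 2^(-0.38) = 0.768438
T_allowed = 8 / 0.768438 = 10.410729 hours
Dose = (T / T_allowed) * 100
Dose = (6.4 / 10.410729) * 100 = 61.48

61.48 %


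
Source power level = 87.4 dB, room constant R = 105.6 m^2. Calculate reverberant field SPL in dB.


Given values:
  Lw = 87.4 dB, R = 105.6 m^2
Formula: SPL = Lw + 10 * log10(4 / R)
Compute 4 / R = 4 / 105.6 = 0.037879
Compute 10 * log10(0.037879) = -14.216
SPL = 87.4 + (-14.216) = 73.18

73.18 dB


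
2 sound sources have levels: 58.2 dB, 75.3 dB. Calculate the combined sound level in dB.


Formula: L_total = 10 * log10( sum(10^(Li/10)) )
  Source 1: 10^(58.2/10) = 660693.448
  Source 2: 10^(75.3/10) = 33884415.6139
Sum of linear values = 34545109.0619
L_total = 10 * log10(34545109.0619) = 75.38

75.38 dB


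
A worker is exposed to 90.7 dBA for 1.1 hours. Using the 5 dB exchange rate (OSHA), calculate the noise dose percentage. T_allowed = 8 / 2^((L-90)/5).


Given values:
  L = 90.7 dBA, T = 1.1 hours
Formula: T_allowed = 8 / 2^((L - 90) / 5)
Compute exponent: (90.7 - 90) / 5 = 0.14
Compute 2^(0.14) = 1.101905
T_allowed = 8 / 1.101905 = 7.260154 hours
Dose = (T / T_allowed) * 100
Dose = (1.1 / 7.260154) * 100 = 15.15

15.15 %


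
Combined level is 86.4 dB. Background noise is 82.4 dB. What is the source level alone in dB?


Given values:
  L_total = 86.4 dB, L_bg = 82.4 dB
Formula: L_source = 10 * log10(10^(L_total/10) - 10^(L_bg/10))
Convert to linear:
  10^(86.4/10) = 436515832.2402
  10^(82.4/10) = 173780082.8749
Difference: 436515832.2402 - 173780082.8749 = 262735749.3653
L_source = 10 * log10(262735749.3653) = 84.2

84.2 dB


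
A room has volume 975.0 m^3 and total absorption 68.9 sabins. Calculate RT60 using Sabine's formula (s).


Given values:
  V = 975.0 m^3
  A = 68.9 sabins
Formula: RT60 = 0.161 * V / A
Numerator: 0.161 * 975.0 = 156.975
RT60 = 156.975 / 68.9 = 2.278

2.278 s


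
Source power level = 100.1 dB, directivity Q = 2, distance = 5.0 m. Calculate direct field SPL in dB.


Given values:
  Lw = 100.1 dB, Q = 2, r = 5.0 m
Formula: SPL = Lw + 10 * log10(Q / (4 * pi * r^2))
Compute 4 * pi * r^2 = 4 * pi * 5.0^2 = 314.1593
Compute Q / denom = 2 / 314.1593 = 0.0063662
Compute 10 * log10(0.0063662) = -21.9612
SPL = 100.1 + (-21.9612) = 78.14

78.14 dB


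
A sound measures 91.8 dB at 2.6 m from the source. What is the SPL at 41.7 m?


Given values:
  SPL1 = 91.8 dB, r1 = 2.6 m, r2 = 41.7 m
Formula: SPL2 = SPL1 - 20 * log10(r2 / r1)
Compute ratio: r2 / r1 = 41.7 / 2.6 = 16.0385
Compute log10: log10(16.0385) = 1.205164
Compute drop: 20 * 1.205164 = 24.1033
SPL2 = 91.8 - 24.1033 = 67.7

67.7 dB


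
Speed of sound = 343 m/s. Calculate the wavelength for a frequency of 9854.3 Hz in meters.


Given values:
  c = 343 m/s, f = 9854.3 Hz
Formula: lambda = c / f
lambda = 343 / 9854.3
lambda = 0.0348

0.0348 m


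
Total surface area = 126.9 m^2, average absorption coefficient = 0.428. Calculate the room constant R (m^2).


Given values:
  S = 126.9 m^2, alpha = 0.428
Formula: R = S * alpha / (1 - alpha)
Numerator: 126.9 * 0.428 = 54.3132
Denominator: 1 - 0.428 = 0.572
R = 54.3132 / 0.572 = 94.95

94.95 m^2


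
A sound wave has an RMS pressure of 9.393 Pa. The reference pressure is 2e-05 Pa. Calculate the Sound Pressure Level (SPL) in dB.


Given values:
  p = 9.393 Pa
  p_ref = 2e-05 Pa
Formula: SPL = 20 * log10(p / p_ref)
Compute ratio: p / p_ref = 9.393 / 2e-05 = 469650
Compute log10: log10(469650) = 5.671774
Multiply: SPL = 20 * 5.671774 = 113.44

113.44 dB


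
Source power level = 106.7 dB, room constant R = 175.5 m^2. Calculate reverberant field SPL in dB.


Given values:
  Lw = 106.7 dB, R = 175.5 m^2
Formula: SPL = Lw + 10 * log10(4 / R)
Compute 4 / R = 4 / 175.5 = 0.022792
Compute 10 * log10(0.022792) = -16.4222
SPL = 106.7 + (-16.4222) = 90.28

90.28 dB


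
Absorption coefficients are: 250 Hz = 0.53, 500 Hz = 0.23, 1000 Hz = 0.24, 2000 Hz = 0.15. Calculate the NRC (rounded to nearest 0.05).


Given values:
  a_250 = 0.53, a_500 = 0.23
  a_1000 = 0.24, a_2000 = 0.15
Formula: NRC = (a250 + a500 + a1000 + a2000) / 4
Sum = 0.53 + 0.23 + 0.24 + 0.15 = 1.15
NRC = 1.15 / 4 = 0.2875
Rounded to nearest 0.05: 0.3

0.3


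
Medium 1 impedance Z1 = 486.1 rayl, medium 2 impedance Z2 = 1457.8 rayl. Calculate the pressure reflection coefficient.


Given values:
  Z1 = 486.1 rayl, Z2 = 1457.8 rayl
Formula: R = (Z2 - Z1) / (Z2 + Z1)
Numerator: Z2 - Z1 = 1457.8 - 486.1 = 971.7
Denominator: Z2 + Z1 = 1457.8 + 486.1 = 1943.9
R = 971.7 / 1943.9 = 0.4999

0.4999


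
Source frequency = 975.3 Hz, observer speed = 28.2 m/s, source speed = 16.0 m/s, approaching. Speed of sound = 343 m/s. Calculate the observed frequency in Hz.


Given values:
  f_s = 975.3 Hz, v_o = 28.2 m/s, v_s = 16.0 m/s
  Direction: approaching
Formula: f_o = f_s * (c + v_o) / (c - v_s)
Numerator: c + v_o = 343 + 28.2 = 371.2
Denominator: c - v_s = 343 - 16.0 = 327.0
f_o = 975.3 * 371.2 / 327.0 = 1107.13

1107.13 Hz


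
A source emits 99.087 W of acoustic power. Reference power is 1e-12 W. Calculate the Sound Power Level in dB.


Given values:
  W = 99.087 W
  W_ref = 1e-12 W
Formula: SWL = 10 * log10(W / W_ref)
Compute ratio: W / W_ref = 99087000000000
Compute log10: log10(99087000000000) = 13.996017
Multiply: SWL = 10 * 13.996017 = 139.96

139.96 dB


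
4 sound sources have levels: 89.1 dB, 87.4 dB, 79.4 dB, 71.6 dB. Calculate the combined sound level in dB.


Formula: L_total = 10 * log10( sum(10^(Li/10)) )
  Source 1: 10^(89.1/10) = 812830516.1641
  Source 2: 10^(87.4/10) = 549540873.8576
  Source 3: 10^(79.4/10) = 87096358.9956
  Source 4: 10^(71.6/10) = 14454397.7075
Sum of linear values = 1463922146.7248
L_total = 10 * log10(1463922146.7248) = 91.66

91.66 dB


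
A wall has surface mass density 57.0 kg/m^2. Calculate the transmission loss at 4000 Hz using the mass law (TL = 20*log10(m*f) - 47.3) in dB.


Given values:
  m = 57.0 kg/m^2, f = 4000 Hz
Formula: TL = 20 * log10(m * f) - 47.3
Compute m * f = 57.0 * 4000 = 228000.0
Compute log10(228000.0) = 5.357935
Compute 20 * 5.357935 = 107.1587
TL = 107.1587 - 47.3 = 59.86

59.86 dB


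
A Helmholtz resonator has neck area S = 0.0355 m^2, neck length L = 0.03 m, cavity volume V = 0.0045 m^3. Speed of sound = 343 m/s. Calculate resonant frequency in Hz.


Given values:
  S = 0.0355 m^2, L = 0.03 m, V = 0.0045 m^3, c = 343 m/s
Formula: f = (c / (2*pi)) * sqrt(S / (V * L))
Compute V * L = 0.0045 * 0.03 = 0.000135
Compute S / (V * L) = 0.0355 / 0.000135 = 262.963
Compute sqrt(262.963) = 16.216134
Compute c / (2*pi) = 343 / 6.283185 = 54.590148
f = 54.590148 * 16.216134 = 885.24

885.24 Hz


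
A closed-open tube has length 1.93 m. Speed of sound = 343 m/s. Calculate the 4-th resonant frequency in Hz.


Given values:
  Tube type: closed-open, L = 1.93 m, c = 343 m/s, n = 4
Formula: f_n = (2n - 1) * c / (4 * L)
Compute 2n - 1 = 2*4 - 1 = 7
Compute 4 * L = 4 * 1.93 = 7.72
f = 7 * 343 / 7.72
f = 311.01

311.01 Hz


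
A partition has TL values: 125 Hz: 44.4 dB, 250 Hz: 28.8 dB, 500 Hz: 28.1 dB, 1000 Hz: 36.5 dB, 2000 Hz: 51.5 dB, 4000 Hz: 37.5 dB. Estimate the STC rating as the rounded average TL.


Given TL values at each frequency:
  125 Hz: 44.4 dB
  250 Hz: 28.8 dB
  500 Hz: 28.1 dB
  1000 Hz: 36.5 dB
  2000 Hz: 51.5 dB
  4000 Hz: 37.5 dB
Formula: STC ~ round(average of TL values)
Sum = 44.4 + 28.8 + 28.1 + 36.5 + 51.5 + 37.5 = 226.8
Average = 226.8 / 6 = 37.8
Rounded: 38

38


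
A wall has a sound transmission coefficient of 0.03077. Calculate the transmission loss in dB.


Given values:
  tau = 0.03077
Formula: TL = 10 * log10(1 / tau)
Compute 1 / tau = 1 / 0.03077 = 32.4992
Compute log10(32.4992) = 1.511873
TL = 10 * 1.511873 = 15.12

15.12 dB


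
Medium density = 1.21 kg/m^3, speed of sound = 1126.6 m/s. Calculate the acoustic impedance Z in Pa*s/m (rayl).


Given values:
  rho = 1.21 kg/m^3
  c = 1126.6 m/s
Formula: Z = rho * c
Z = 1.21 * 1126.6
Z = 1363.19

1363.19 rayl


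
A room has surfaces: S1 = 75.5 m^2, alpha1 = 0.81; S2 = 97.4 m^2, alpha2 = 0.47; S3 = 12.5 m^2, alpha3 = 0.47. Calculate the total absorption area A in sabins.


Given surfaces:
  Surface 1: 75.5 * 0.81 = 61.155
  Surface 2: 97.4 * 0.47 = 45.778
  Surface 3: 12.5 * 0.47 = 5.875
Formula: A = sum(Si * alpha_i)
A = 61.155 + 45.778 + 5.875
A = 112.81

112.81 sabins


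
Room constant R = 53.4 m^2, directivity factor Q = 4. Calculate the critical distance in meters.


Given values:
  R = 53.4 m^2, Q = 4
Formula: d_c = 0.141 * sqrt(Q * R)
Compute Q * R = 4 * 53.4 = 213.6
Compute sqrt(213.6) = 14.6151
d_c = 0.141 * 14.6151 = 2.061

2.061 m


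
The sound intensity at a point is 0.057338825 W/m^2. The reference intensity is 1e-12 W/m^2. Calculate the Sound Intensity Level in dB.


Given values:
  I = 0.057338825 W/m^2
  I_ref = 1e-12 W/m^2
Formula: SIL = 10 * log10(I / I_ref)
Compute ratio: I / I_ref = 57338825000
Compute log10: log10(57338825000) = 10.758449
Multiply: SIL = 10 * 10.758449 = 107.58

107.58 dB


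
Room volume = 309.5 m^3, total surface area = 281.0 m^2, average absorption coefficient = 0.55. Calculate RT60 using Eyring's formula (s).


Given values:
  V = 309.5 m^3, S = 281.0 m^2, alpha = 0.55
Formula: RT60 = 0.161 * V / (-S * ln(1 - alpha))
Compute ln(1 - 0.55) = ln(0.45) = -0.798508
Denominator: -281.0 * -0.798508 = 224.3807
Numerator: 0.161 * 309.5 = 49.8295
RT60 = 49.8295 / 224.3807 = 0.222

0.222 s


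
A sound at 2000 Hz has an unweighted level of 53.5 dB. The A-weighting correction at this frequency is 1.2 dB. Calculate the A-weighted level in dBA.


Given values:
  SPL = 53.5 dB
  A-weighting at 2000 Hz = 1.2 dB
Formula: L_A = SPL + A_weight
L_A = 53.5 + (1.2)
L_A = 54.7

54.7 dBA


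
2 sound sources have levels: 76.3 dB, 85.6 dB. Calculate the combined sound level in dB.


Formula: L_total = 10 * log10( sum(10^(Li/10)) )
  Source 1: 10^(76.3/10) = 42657951.8802
  Source 2: 10^(85.6/10) = 363078054.7701
Sum of linear values = 405736006.6503
L_total = 10 * log10(405736006.6503) = 86.08

86.08 dB
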